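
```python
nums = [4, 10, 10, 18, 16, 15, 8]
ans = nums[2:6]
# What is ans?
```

nums has length 7. The slice nums[2:6] selects indices [2, 3, 4, 5] (2->10, 3->18, 4->16, 5->15), giving [10, 18, 16, 15].

[10, 18, 16, 15]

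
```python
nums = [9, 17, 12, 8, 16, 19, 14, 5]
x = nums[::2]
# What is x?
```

nums has length 8. The slice nums[::2] selects indices [0, 2, 4, 6] (0->9, 2->12, 4->16, 6->14), giving [9, 12, 16, 14].

[9, 12, 16, 14]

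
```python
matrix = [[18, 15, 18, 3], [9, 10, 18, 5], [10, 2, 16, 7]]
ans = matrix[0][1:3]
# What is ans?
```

matrix[0] = [18, 15, 18, 3]. matrix[0] has length 4. The slice matrix[0][1:3] selects indices [1, 2] (1->15, 2->18), giving [15, 18].

[15, 18]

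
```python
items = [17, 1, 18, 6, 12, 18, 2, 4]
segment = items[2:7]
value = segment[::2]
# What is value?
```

items has length 8. The slice items[2:7] selects indices [2, 3, 4, 5, 6] (2->18, 3->6, 4->12, 5->18, 6->2), giving [18, 6, 12, 18, 2]. So segment = [18, 6, 12, 18, 2]. segment has length 5. The slice segment[::2] selects indices [0, 2, 4] (0->18, 2->12, 4->2), giving [18, 12, 2].

[18, 12, 2]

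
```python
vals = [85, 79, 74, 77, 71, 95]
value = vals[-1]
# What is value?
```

vals has length 6. Negative index -1 maps to positive index 6 + (-1) = 5. vals[5] = 95.

95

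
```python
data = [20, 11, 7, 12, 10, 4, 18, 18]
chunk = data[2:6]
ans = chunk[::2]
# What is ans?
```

data has length 8. The slice data[2:6] selects indices [2, 3, 4, 5] (2->7, 3->12, 4->10, 5->4), giving [7, 12, 10, 4]. So chunk = [7, 12, 10, 4]. chunk has length 4. The slice chunk[::2] selects indices [0, 2] (0->7, 2->10), giving [7, 10].

[7, 10]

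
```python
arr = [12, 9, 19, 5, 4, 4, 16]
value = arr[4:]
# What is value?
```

arr has length 7. The slice arr[4:] selects indices [4, 5, 6] (4->4, 5->4, 6->16), giving [4, 4, 16].

[4, 4, 16]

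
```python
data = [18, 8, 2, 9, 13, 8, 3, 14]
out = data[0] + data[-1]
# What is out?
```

data has length 8. data[0] = 18.
data has length 8. Negative index -1 maps to positive index 8 + (-1) = 7. data[7] = 14.
Sum: 18 + 14 = 32.

32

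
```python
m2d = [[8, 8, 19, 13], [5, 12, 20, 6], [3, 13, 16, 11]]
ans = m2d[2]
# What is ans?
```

m2d has 3 rows. Row 2 is [3, 13, 16, 11].

[3, 13, 16, 11]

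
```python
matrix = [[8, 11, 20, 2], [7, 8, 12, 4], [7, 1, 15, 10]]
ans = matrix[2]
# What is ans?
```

matrix has 3 rows. Row 2 is [7, 1, 15, 10].

[7, 1, 15, 10]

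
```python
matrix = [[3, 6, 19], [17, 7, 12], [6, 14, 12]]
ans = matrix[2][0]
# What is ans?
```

matrix[2] = [6, 14, 12]. Taking column 0 of that row yields 6.

6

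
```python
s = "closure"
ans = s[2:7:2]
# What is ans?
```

s has length 7. The slice s[2:7:2] selects indices [2, 4, 6] (2->'o', 4->'u', 6->'e'), giving 'oue'.

'oue'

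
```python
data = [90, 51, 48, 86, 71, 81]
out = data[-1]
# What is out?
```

data has length 6. Negative index -1 maps to positive index 6 + (-1) = 5. data[5] = 81.

81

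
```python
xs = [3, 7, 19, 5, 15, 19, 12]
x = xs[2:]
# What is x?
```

xs has length 7. The slice xs[2:] selects indices [2, 3, 4, 5, 6] (2->19, 3->5, 4->15, 5->19, 6->12), giving [19, 5, 15, 19, 12].

[19, 5, 15, 19, 12]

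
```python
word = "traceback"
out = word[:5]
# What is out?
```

word has length 9. The slice word[:5] selects indices [0, 1, 2, 3, 4] (0->'t', 1->'r', 2->'a', 3->'c', 4->'e'), giving 'trace'.

'trace'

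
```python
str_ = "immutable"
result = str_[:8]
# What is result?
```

str_ has length 9. The slice str_[:8] selects indices [0, 1, 2, 3, 4, 5, 6, 7] (0->'i', 1->'m', 2->'m', 3->'u', 4->'t', 5->'a', 6->'b', 7->'l'), giving 'immutabl'.

'immutabl'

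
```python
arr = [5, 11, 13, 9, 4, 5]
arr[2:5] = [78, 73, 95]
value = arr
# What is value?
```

arr starts as [5, 11, 13, 9, 4, 5] (length 6). The slice arr[2:5] covers indices [2, 3, 4] with values [13, 9, 4]. Replacing that slice with [78, 73, 95] (same length) produces [5, 11, 78, 73, 95, 5].

[5, 11, 78, 73, 95, 5]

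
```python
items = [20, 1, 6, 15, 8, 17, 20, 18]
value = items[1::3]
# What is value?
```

items has length 8. The slice items[1::3] selects indices [1, 4, 7] (1->1, 4->8, 7->18), giving [1, 8, 18].

[1, 8, 18]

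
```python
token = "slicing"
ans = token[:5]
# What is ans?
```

token has length 7. The slice token[:5] selects indices [0, 1, 2, 3, 4] (0->'s', 1->'l', 2->'i', 3->'c', 4->'i'), giving 'slici'.

'slici'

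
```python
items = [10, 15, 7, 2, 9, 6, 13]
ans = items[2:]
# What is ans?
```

items has length 7. The slice items[2:] selects indices [2, 3, 4, 5, 6] (2->7, 3->2, 4->9, 5->6, 6->13), giving [7, 2, 9, 6, 13].

[7, 2, 9, 6, 13]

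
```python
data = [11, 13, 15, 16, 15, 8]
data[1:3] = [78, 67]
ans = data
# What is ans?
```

data starts as [11, 13, 15, 16, 15, 8] (length 6). The slice data[1:3] covers indices [1, 2] with values [13, 15]. Replacing that slice with [78, 67] (same length) produces [11, 78, 67, 16, 15, 8].

[11, 78, 67, 16, 15, 8]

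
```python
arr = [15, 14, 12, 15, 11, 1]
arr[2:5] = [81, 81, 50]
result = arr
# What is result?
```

arr starts as [15, 14, 12, 15, 11, 1] (length 6). The slice arr[2:5] covers indices [2, 3, 4] with values [12, 15, 11]. Replacing that slice with [81, 81, 50] (same length) produces [15, 14, 81, 81, 50, 1].

[15, 14, 81, 81, 50, 1]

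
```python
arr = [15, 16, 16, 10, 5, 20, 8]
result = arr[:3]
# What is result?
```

arr has length 7. The slice arr[:3] selects indices [0, 1, 2] (0->15, 1->16, 2->16), giving [15, 16, 16].

[15, 16, 16]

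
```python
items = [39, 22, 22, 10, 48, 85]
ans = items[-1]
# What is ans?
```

items has length 6. Negative index -1 maps to positive index 6 + (-1) = 5. items[5] = 85.

85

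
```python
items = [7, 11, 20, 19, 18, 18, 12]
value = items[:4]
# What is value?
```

items has length 7. The slice items[:4] selects indices [0, 1, 2, 3] (0->7, 1->11, 2->20, 3->19), giving [7, 11, 20, 19].

[7, 11, 20, 19]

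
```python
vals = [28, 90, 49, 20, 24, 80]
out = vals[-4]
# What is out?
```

vals has length 6. Negative index -4 maps to positive index 6 + (-4) = 2. vals[2] = 49.

49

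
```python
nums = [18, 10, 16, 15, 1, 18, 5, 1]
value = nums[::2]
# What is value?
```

nums has length 8. The slice nums[::2] selects indices [0, 2, 4, 6] (0->18, 2->16, 4->1, 6->5), giving [18, 16, 1, 5].

[18, 16, 1, 5]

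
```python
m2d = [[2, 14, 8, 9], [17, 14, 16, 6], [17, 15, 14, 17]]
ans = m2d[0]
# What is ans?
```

m2d has 3 rows. Row 0 is [2, 14, 8, 9].

[2, 14, 8, 9]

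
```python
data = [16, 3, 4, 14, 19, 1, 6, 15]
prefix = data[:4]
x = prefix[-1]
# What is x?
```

data has length 8. The slice data[:4] selects indices [0, 1, 2, 3] (0->16, 1->3, 2->4, 3->14), giving [16, 3, 4, 14]. So prefix = [16, 3, 4, 14]. Then prefix[-1] = 14.

14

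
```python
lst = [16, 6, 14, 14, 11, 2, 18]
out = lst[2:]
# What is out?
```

lst has length 7. The slice lst[2:] selects indices [2, 3, 4, 5, 6] (2->14, 3->14, 4->11, 5->2, 6->18), giving [14, 14, 11, 2, 18].

[14, 14, 11, 2, 18]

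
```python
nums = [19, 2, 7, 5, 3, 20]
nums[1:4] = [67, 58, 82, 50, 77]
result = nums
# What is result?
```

nums starts as [19, 2, 7, 5, 3, 20] (length 6). The slice nums[1:4] covers indices [1, 2, 3] with values [2, 7, 5]. Replacing that slice with [67, 58, 82, 50, 77] (different length) produces [19, 67, 58, 82, 50, 77, 3, 20].

[19, 67, 58, 82, 50, 77, 3, 20]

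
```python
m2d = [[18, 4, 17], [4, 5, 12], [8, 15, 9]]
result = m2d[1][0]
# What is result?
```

m2d[1] = [4, 5, 12]. Taking column 0 of that row yields 4.

4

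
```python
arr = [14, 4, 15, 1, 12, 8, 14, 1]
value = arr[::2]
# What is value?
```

arr has length 8. The slice arr[::2] selects indices [0, 2, 4, 6] (0->14, 2->15, 4->12, 6->14), giving [14, 15, 12, 14].

[14, 15, 12, 14]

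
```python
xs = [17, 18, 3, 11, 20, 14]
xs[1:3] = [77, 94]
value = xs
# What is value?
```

xs starts as [17, 18, 3, 11, 20, 14] (length 6). The slice xs[1:3] covers indices [1, 2] with values [18, 3]. Replacing that slice with [77, 94] (same length) produces [17, 77, 94, 11, 20, 14].

[17, 77, 94, 11, 20, 14]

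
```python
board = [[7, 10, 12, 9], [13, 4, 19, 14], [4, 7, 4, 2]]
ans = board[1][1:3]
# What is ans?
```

board[1] = [13, 4, 19, 14]. board[1] has length 4. The slice board[1][1:3] selects indices [1, 2] (1->4, 2->19), giving [4, 19].

[4, 19]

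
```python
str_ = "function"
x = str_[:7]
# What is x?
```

str_ has length 8. The slice str_[:7] selects indices [0, 1, 2, 3, 4, 5, 6] (0->'f', 1->'u', 2->'n', 3->'c', 4->'t', 5->'i', 6->'o'), giving 'functio'.

'functio'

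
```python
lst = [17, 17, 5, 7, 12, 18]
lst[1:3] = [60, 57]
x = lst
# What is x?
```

lst starts as [17, 17, 5, 7, 12, 18] (length 6). The slice lst[1:3] covers indices [1, 2] with values [17, 5]. Replacing that slice with [60, 57] (same length) produces [17, 60, 57, 7, 12, 18].

[17, 60, 57, 7, 12, 18]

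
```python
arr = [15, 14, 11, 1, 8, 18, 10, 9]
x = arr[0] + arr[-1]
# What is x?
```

arr has length 8. arr[0] = 15.
arr has length 8. Negative index -1 maps to positive index 8 + (-1) = 7. arr[7] = 9.
Sum: 15 + 9 = 24.

24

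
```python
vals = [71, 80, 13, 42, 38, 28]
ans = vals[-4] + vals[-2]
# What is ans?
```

vals has length 6. Negative index -4 maps to positive index 6 + (-4) = 2. vals[2] = 13.
vals has length 6. Negative index -2 maps to positive index 6 + (-2) = 4. vals[4] = 38.
Sum: 13 + 38 = 51.

51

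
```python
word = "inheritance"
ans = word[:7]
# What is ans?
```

word has length 11. The slice word[:7] selects indices [0, 1, 2, 3, 4, 5, 6] (0->'i', 1->'n', 2->'h', 3->'e', 4->'r', 5->'i', 6->'t'), giving 'inherit'.

'inherit'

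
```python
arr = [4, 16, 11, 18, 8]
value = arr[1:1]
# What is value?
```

arr has length 5. The slice arr[1:1] resolves to an empty index range, so the result is [].

[]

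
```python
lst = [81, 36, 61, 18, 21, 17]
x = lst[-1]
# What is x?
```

lst has length 6. Negative index -1 maps to positive index 6 + (-1) = 5. lst[5] = 17.

17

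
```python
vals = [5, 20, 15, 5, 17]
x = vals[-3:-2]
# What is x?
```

vals has length 5. The slice vals[-3:-2] selects indices [2] (2->15), giving [15].

[15]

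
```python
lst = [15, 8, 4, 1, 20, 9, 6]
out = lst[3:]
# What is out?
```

lst has length 7. The slice lst[3:] selects indices [3, 4, 5, 6] (3->1, 4->20, 5->9, 6->6), giving [1, 20, 9, 6].

[1, 20, 9, 6]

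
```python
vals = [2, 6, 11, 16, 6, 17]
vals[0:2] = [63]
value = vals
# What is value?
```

vals starts as [2, 6, 11, 16, 6, 17] (length 6). The slice vals[0:2] covers indices [0, 1] with values [2, 6]. Replacing that slice with [63] (different length) produces [63, 11, 16, 6, 17].

[63, 11, 16, 6, 17]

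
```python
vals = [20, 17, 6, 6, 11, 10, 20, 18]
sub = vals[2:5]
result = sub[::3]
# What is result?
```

vals has length 8. The slice vals[2:5] selects indices [2, 3, 4] (2->6, 3->6, 4->11), giving [6, 6, 11]. So sub = [6, 6, 11]. sub has length 3. The slice sub[::3] selects indices [0] (0->6), giving [6].

[6]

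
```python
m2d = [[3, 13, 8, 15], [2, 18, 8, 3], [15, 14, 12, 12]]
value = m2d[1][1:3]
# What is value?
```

m2d[1] = [2, 18, 8, 3]. m2d[1] has length 4. The slice m2d[1][1:3] selects indices [1, 2] (1->18, 2->8), giving [18, 8].

[18, 8]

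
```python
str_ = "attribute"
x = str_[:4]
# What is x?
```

str_ has length 9. The slice str_[:4] selects indices [0, 1, 2, 3] (0->'a', 1->'t', 2->'t', 3->'r'), giving 'attr'.

'attr'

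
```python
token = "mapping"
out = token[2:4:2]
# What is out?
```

token has length 7. The slice token[2:4:2] selects indices [2] (2->'p'), giving 'p'.

'p'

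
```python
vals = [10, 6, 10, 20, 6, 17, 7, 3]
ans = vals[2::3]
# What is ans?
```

vals has length 8. The slice vals[2::3] selects indices [2, 5] (2->10, 5->17), giving [10, 17].

[10, 17]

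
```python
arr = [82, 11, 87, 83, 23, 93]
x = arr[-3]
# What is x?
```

arr has length 6. Negative index -3 maps to positive index 6 + (-3) = 3. arr[3] = 83.

83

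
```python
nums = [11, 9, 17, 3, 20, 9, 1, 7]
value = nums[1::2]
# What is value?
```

nums has length 8. The slice nums[1::2] selects indices [1, 3, 5, 7] (1->9, 3->3, 5->9, 7->7), giving [9, 3, 9, 7].

[9, 3, 9, 7]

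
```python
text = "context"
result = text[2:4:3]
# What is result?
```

text has length 7. The slice text[2:4:3] selects indices [2] (2->'n'), giving 'n'.

'n'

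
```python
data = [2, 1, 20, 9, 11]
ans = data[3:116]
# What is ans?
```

data has length 5. The slice data[3:116] selects indices [3, 4] (3->9, 4->11), giving [9, 11].

[9, 11]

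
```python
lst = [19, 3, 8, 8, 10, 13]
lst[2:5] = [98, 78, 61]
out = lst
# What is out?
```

lst starts as [19, 3, 8, 8, 10, 13] (length 6). The slice lst[2:5] covers indices [2, 3, 4] with values [8, 8, 10]. Replacing that slice with [98, 78, 61] (same length) produces [19, 3, 98, 78, 61, 13].

[19, 3, 98, 78, 61, 13]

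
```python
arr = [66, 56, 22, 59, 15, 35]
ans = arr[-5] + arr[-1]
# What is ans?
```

arr has length 6. Negative index -5 maps to positive index 6 + (-5) = 1. arr[1] = 56.
arr has length 6. Negative index -1 maps to positive index 6 + (-1) = 5. arr[5] = 35.
Sum: 56 + 35 = 91.

91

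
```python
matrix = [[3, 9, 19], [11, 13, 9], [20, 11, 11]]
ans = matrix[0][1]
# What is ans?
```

matrix[0] = [3, 9, 19]. Taking column 1 of that row yields 9.

9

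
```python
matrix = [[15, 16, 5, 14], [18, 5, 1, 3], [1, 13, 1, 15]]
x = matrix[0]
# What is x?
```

matrix has 3 rows. Row 0 is [15, 16, 5, 14].

[15, 16, 5, 14]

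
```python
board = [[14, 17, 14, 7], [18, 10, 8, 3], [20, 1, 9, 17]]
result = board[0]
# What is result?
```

board has 3 rows. Row 0 is [14, 17, 14, 7].

[14, 17, 14, 7]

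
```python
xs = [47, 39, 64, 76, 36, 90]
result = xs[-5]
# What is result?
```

xs has length 6. Negative index -5 maps to positive index 6 + (-5) = 1. xs[1] = 39.

39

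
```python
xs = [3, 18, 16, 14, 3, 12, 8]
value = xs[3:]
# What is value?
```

xs has length 7. The slice xs[3:] selects indices [3, 4, 5, 6] (3->14, 4->3, 5->12, 6->8), giving [14, 3, 12, 8].

[14, 3, 12, 8]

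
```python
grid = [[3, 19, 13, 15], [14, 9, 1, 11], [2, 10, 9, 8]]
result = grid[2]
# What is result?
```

grid has 3 rows. Row 2 is [2, 10, 9, 8].

[2, 10, 9, 8]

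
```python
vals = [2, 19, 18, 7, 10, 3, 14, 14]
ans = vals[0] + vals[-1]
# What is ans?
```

vals has length 8. vals[0] = 2.
vals has length 8. Negative index -1 maps to positive index 8 + (-1) = 7. vals[7] = 14.
Sum: 2 + 14 = 16.

16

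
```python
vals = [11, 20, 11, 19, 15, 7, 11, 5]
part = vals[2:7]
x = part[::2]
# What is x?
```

vals has length 8. The slice vals[2:7] selects indices [2, 3, 4, 5, 6] (2->11, 3->19, 4->15, 5->7, 6->11), giving [11, 19, 15, 7, 11]. So part = [11, 19, 15, 7, 11]. part has length 5. The slice part[::2] selects indices [0, 2, 4] (0->11, 2->15, 4->11), giving [11, 15, 11].

[11, 15, 11]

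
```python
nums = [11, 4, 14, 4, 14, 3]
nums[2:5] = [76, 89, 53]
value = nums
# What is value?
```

nums starts as [11, 4, 14, 4, 14, 3] (length 6). The slice nums[2:5] covers indices [2, 3, 4] with values [14, 4, 14]. Replacing that slice with [76, 89, 53] (same length) produces [11, 4, 76, 89, 53, 3].

[11, 4, 76, 89, 53, 3]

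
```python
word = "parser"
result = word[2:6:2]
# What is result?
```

word has length 6. The slice word[2:6:2] selects indices [2, 4] (2->'r', 4->'e'), giving 're'.

're'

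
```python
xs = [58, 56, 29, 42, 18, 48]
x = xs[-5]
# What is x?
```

xs has length 6. Negative index -5 maps to positive index 6 + (-5) = 1. xs[1] = 56.

56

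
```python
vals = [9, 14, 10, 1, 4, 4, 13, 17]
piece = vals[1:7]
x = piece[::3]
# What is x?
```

vals has length 8. The slice vals[1:7] selects indices [1, 2, 3, 4, 5, 6] (1->14, 2->10, 3->1, 4->4, 5->4, 6->13), giving [14, 10, 1, 4, 4, 13]. So piece = [14, 10, 1, 4, 4, 13]. piece has length 6. The slice piece[::3] selects indices [0, 3] (0->14, 3->4), giving [14, 4].

[14, 4]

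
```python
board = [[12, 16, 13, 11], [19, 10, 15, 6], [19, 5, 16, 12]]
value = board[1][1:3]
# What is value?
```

board[1] = [19, 10, 15, 6]. board[1] has length 4. The slice board[1][1:3] selects indices [1, 2] (1->10, 2->15), giving [10, 15].

[10, 15]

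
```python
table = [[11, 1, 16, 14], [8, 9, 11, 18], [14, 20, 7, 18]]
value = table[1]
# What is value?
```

table has 3 rows. Row 1 is [8, 9, 11, 18].

[8, 9, 11, 18]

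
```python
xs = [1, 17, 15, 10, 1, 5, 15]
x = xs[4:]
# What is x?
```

xs has length 7. The slice xs[4:] selects indices [4, 5, 6] (4->1, 5->5, 6->15), giving [1, 5, 15].

[1, 5, 15]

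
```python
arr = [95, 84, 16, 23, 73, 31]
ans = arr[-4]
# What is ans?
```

arr has length 6. Negative index -4 maps to positive index 6 + (-4) = 2. arr[2] = 16.

16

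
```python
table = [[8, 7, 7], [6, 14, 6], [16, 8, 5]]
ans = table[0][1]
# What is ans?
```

table[0] = [8, 7, 7]. Taking column 1 of that row yields 7.

7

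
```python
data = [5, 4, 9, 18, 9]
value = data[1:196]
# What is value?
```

data has length 5. The slice data[1:196] selects indices [1, 2, 3, 4] (1->4, 2->9, 3->18, 4->9), giving [4, 9, 18, 9].

[4, 9, 18, 9]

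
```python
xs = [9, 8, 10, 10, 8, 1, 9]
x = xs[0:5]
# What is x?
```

xs has length 7. The slice xs[0:5] selects indices [0, 1, 2, 3, 4] (0->9, 1->8, 2->10, 3->10, 4->8), giving [9, 8, 10, 10, 8].

[9, 8, 10, 10, 8]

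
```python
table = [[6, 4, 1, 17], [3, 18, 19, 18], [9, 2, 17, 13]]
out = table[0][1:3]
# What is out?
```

table[0] = [6, 4, 1, 17]. table[0] has length 4. The slice table[0][1:3] selects indices [1, 2] (1->4, 2->1), giving [4, 1].

[4, 1]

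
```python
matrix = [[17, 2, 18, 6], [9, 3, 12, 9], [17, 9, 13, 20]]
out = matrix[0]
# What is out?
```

matrix has 3 rows. Row 0 is [17, 2, 18, 6].

[17, 2, 18, 6]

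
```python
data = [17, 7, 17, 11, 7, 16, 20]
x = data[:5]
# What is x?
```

data has length 7. The slice data[:5] selects indices [0, 1, 2, 3, 4] (0->17, 1->7, 2->17, 3->11, 4->7), giving [17, 7, 17, 11, 7].

[17, 7, 17, 11, 7]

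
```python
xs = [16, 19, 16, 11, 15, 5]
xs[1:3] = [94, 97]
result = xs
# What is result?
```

xs starts as [16, 19, 16, 11, 15, 5] (length 6). The slice xs[1:3] covers indices [1, 2] with values [19, 16]. Replacing that slice with [94, 97] (same length) produces [16, 94, 97, 11, 15, 5].

[16, 94, 97, 11, 15, 5]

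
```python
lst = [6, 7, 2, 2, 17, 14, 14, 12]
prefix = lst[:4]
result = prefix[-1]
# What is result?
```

lst has length 8. The slice lst[:4] selects indices [0, 1, 2, 3] (0->6, 1->7, 2->2, 3->2), giving [6, 7, 2, 2]. So prefix = [6, 7, 2, 2]. Then prefix[-1] = 2.

2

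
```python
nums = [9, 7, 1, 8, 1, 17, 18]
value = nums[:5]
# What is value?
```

nums has length 7. The slice nums[:5] selects indices [0, 1, 2, 3, 4] (0->9, 1->7, 2->1, 3->8, 4->1), giving [9, 7, 1, 8, 1].

[9, 7, 1, 8, 1]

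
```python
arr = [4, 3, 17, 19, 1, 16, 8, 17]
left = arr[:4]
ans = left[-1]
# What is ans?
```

arr has length 8. The slice arr[:4] selects indices [0, 1, 2, 3] (0->4, 1->3, 2->17, 3->19), giving [4, 3, 17, 19]. So left = [4, 3, 17, 19]. Then left[-1] = 19.

19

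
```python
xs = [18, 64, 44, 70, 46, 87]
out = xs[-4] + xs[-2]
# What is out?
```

xs has length 6. Negative index -4 maps to positive index 6 + (-4) = 2. xs[2] = 44.
xs has length 6. Negative index -2 maps to positive index 6 + (-2) = 4. xs[4] = 46.
Sum: 44 + 46 = 90.

90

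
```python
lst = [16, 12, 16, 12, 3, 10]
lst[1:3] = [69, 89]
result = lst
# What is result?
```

lst starts as [16, 12, 16, 12, 3, 10] (length 6). The slice lst[1:3] covers indices [1, 2] with values [12, 16]. Replacing that slice with [69, 89] (same length) produces [16, 69, 89, 12, 3, 10].

[16, 69, 89, 12, 3, 10]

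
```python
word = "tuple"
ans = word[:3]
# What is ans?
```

word has length 5. The slice word[:3] selects indices [0, 1, 2] (0->'t', 1->'u', 2->'p'), giving 'tup'.

'tup'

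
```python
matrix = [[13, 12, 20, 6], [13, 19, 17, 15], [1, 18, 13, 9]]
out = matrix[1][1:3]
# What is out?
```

matrix[1] = [13, 19, 17, 15]. matrix[1] has length 4. The slice matrix[1][1:3] selects indices [1, 2] (1->19, 2->17), giving [19, 17].

[19, 17]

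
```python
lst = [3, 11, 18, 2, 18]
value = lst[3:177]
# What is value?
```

lst has length 5. The slice lst[3:177] selects indices [3, 4] (3->2, 4->18), giving [2, 18].

[2, 18]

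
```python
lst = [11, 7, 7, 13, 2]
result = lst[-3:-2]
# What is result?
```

lst has length 5. The slice lst[-3:-2] selects indices [2] (2->7), giving [7].

[7]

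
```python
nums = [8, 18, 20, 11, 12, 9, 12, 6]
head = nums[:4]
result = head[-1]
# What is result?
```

nums has length 8. The slice nums[:4] selects indices [0, 1, 2, 3] (0->8, 1->18, 2->20, 3->11), giving [8, 18, 20, 11]. So head = [8, 18, 20, 11]. Then head[-1] = 11.

11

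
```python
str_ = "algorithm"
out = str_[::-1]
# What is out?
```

str_ has length 9. The slice str_[::-1] selects indices [8, 7, 6, 5, 4, 3, 2, 1, 0] (8->'m', 7->'h', 6->'t', 5->'i', 4->'r', 3->'o', 2->'g', 1->'l', 0->'a'), giving 'mhtirogla'.

'mhtirogla'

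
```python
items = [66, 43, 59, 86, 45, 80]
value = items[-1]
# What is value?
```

items has length 6. Negative index -1 maps to positive index 6 + (-1) = 5. items[5] = 80.

80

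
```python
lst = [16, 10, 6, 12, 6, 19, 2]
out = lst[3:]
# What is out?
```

lst has length 7. The slice lst[3:] selects indices [3, 4, 5, 6] (3->12, 4->6, 5->19, 6->2), giving [12, 6, 19, 2].

[12, 6, 19, 2]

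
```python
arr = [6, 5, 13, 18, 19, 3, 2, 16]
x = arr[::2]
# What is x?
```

arr has length 8. The slice arr[::2] selects indices [0, 2, 4, 6] (0->6, 2->13, 4->19, 6->2), giving [6, 13, 19, 2].

[6, 13, 19, 2]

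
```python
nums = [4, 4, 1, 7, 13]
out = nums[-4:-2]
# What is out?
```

nums has length 5. The slice nums[-4:-2] selects indices [1, 2] (1->4, 2->1), giving [4, 1].

[4, 1]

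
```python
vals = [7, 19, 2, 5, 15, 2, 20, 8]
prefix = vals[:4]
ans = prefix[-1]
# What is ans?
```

vals has length 8. The slice vals[:4] selects indices [0, 1, 2, 3] (0->7, 1->19, 2->2, 3->5), giving [7, 19, 2, 5]. So prefix = [7, 19, 2, 5]. Then prefix[-1] = 5.

5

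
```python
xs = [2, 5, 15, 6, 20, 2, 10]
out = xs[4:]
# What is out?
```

xs has length 7. The slice xs[4:] selects indices [4, 5, 6] (4->20, 5->2, 6->10), giving [20, 2, 10].

[20, 2, 10]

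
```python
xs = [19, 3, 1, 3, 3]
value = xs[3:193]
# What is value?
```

xs has length 5. The slice xs[3:193] selects indices [3, 4] (3->3, 4->3), giving [3, 3].

[3, 3]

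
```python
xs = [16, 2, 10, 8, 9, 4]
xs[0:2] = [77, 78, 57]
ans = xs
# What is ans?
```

xs starts as [16, 2, 10, 8, 9, 4] (length 6). The slice xs[0:2] covers indices [0, 1] with values [16, 2]. Replacing that slice with [77, 78, 57] (different length) produces [77, 78, 57, 10, 8, 9, 4].

[77, 78, 57, 10, 8, 9, 4]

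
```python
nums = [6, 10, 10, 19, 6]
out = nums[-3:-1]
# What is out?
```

nums has length 5. The slice nums[-3:-1] selects indices [2, 3] (2->10, 3->19), giving [10, 19].

[10, 19]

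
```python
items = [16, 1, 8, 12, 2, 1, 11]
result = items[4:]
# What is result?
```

items has length 7. The slice items[4:] selects indices [4, 5, 6] (4->2, 5->1, 6->11), giving [2, 1, 11].

[2, 1, 11]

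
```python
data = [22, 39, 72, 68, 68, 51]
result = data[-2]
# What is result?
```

data has length 6. Negative index -2 maps to positive index 6 + (-2) = 4. data[4] = 68.

68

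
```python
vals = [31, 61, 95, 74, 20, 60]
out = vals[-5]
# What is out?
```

vals has length 6. Negative index -5 maps to positive index 6 + (-5) = 1. vals[1] = 61.

61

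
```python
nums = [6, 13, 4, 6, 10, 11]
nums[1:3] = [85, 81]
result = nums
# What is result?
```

nums starts as [6, 13, 4, 6, 10, 11] (length 6). The slice nums[1:3] covers indices [1, 2] with values [13, 4]. Replacing that slice with [85, 81] (same length) produces [6, 85, 81, 6, 10, 11].

[6, 85, 81, 6, 10, 11]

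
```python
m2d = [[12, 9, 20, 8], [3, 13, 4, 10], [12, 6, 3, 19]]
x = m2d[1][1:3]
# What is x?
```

m2d[1] = [3, 13, 4, 10]. m2d[1] has length 4. The slice m2d[1][1:3] selects indices [1, 2] (1->13, 2->4), giving [13, 4].

[13, 4]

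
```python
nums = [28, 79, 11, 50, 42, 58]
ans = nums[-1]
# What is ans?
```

nums has length 6. Negative index -1 maps to positive index 6 + (-1) = 5. nums[5] = 58.

58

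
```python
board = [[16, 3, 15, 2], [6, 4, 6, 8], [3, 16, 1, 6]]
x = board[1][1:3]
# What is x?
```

board[1] = [6, 4, 6, 8]. board[1] has length 4. The slice board[1][1:3] selects indices [1, 2] (1->4, 2->6), giving [4, 6].

[4, 6]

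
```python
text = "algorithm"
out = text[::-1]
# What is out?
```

text has length 9. The slice text[::-1] selects indices [8, 7, 6, 5, 4, 3, 2, 1, 0] (8->'m', 7->'h', 6->'t', 5->'i', 4->'r', 3->'o', 2->'g', 1->'l', 0->'a'), giving 'mhtirogla'.

'mhtirogla'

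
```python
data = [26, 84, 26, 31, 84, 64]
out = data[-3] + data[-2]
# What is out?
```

data has length 6. Negative index -3 maps to positive index 6 + (-3) = 3. data[3] = 31.
data has length 6. Negative index -2 maps to positive index 6 + (-2) = 4. data[4] = 84.
Sum: 31 + 84 = 115.

115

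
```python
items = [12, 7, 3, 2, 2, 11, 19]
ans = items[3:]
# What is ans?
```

items has length 7. The slice items[3:] selects indices [3, 4, 5, 6] (3->2, 4->2, 5->11, 6->19), giving [2, 2, 11, 19].

[2, 2, 11, 19]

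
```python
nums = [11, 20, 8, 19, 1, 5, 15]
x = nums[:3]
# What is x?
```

nums has length 7. The slice nums[:3] selects indices [0, 1, 2] (0->11, 1->20, 2->8), giving [11, 20, 8].

[11, 20, 8]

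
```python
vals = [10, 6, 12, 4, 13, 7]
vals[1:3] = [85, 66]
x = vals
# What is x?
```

vals starts as [10, 6, 12, 4, 13, 7] (length 6). The slice vals[1:3] covers indices [1, 2] with values [6, 12]. Replacing that slice with [85, 66] (same length) produces [10, 85, 66, 4, 13, 7].

[10, 85, 66, 4, 13, 7]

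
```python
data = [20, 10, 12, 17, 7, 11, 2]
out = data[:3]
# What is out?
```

data has length 7. The slice data[:3] selects indices [0, 1, 2] (0->20, 1->10, 2->12), giving [20, 10, 12].

[20, 10, 12]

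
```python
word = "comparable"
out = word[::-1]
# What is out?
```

word has length 10. The slice word[::-1] selects indices [9, 8, 7, 6, 5, 4, 3, 2, 1, 0] (9->'e', 8->'l', 7->'b', 6->'a', 5->'r', 4->'a', 3->'p', 2->'m', 1->'o', 0->'c'), giving 'elbarapmoc'.

'elbarapmoc'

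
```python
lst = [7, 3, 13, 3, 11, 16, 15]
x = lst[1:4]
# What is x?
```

lst has length 7. The slice lst[1:4] selects indices [1, 2, 3] (1->3, 2->13, 3->3), giving [3, 13, 3].

[3, 13, 3]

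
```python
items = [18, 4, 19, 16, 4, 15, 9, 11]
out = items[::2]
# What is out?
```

items has length 8. The slice items[::2] selects indices [0, 2, 4, 6] (0->18, 2->19, 4->4, 6->9), giving [18, 19, 4, 9].

[18, 19, 4, 9]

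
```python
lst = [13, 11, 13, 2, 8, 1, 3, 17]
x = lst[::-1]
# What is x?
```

lst has length 8. The slice lst[::-1] selects indices [7, 6, 5, 4, 3, 2, 1, 0] (7->17, 6->3, 5->1, 4->8, 3->2, 2->13, 1->11, 0->13), giving [17, 3, 1, 8, 2, 13, 11, 13].

[17, 3, 1, 8, 2, 13, 11, 13]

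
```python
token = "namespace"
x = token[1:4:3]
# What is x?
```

token has length 9. The slice token[1:4:3] selects indices [1] (1->'a'), giving 'a'.

'a'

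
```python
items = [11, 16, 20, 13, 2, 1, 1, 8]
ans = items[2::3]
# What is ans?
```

items has length 8. The slice items[2::3] selects indices [2, 5] (2->20, 5->1), giving [20, 1].

[20, 1]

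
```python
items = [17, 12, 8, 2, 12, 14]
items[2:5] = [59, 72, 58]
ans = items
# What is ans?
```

items starts as [17, 12, 8, 2, 12, 14] (length 6). The slice items[2:5] covers indices [2, 3, 4] with values [8, 2, 12]. Replacing that slice with [59, 72, 58] (same length) produces [17, 12, 59, 72, 58, 14].

[17, 12, 59, 72, 58, 14]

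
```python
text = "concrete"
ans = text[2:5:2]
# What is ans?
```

text has length 8. The slice text[2:5:2] selects indices [2, 4] (2->'n', 4->'r'), giving 'nr'.

'nr'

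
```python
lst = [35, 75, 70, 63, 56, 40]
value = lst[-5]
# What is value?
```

lst has length 6. Negative index -5 maps to positive index 6 + (-5) = 1. lst[1] = 75.

75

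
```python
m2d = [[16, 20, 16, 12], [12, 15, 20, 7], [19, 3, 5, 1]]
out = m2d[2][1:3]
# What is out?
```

m2d[2] = [19, 3, 5, 1]. m2d[2] has length 4. The slice m2d[2][1:3] selects indices [1, 2] (1->3, 2->5), giving [3, 5].

[3, 5]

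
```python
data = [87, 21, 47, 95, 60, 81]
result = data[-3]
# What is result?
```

data has length 6. Negative index -3 maps to positive index 6 + (-3) = 3. data[3] = 95.

95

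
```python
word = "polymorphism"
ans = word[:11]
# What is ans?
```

word has length 12. The slice word[:11] selects indices [0, 1, 2, 3, 4, 5, 6, 7, 8, 9, 10] (0->'p', 1->'o', 2->'l', 3->'y', 4->'m', 5->'o', 6->'r', 7->'p', 8->'h', 9->'i', 10->'s'), giving 'polymorphis'.

'polymorphis'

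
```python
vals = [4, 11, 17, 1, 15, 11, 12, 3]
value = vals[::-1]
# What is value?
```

vals has length 8. The slice vals[::-1] selects indices [7, 6, 5, 4, 3, 2, 1, 0] (7->3, 6->12, 5->11, 4->15, 3->1, 2->17, 1->11, 0->4), giving [3, 12, 11, 15, 1, 17, 11, 4].

[3, 12, 11, 15, 1, 17, 11, 4]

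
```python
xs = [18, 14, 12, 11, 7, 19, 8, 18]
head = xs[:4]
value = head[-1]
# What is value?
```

xs has length 8. The slice xs[:4] selects indices [0, 1, 2, 3] (0->18, 1->14, 2->12, 3->11), giving [18, 14, 12, 11]. So head = [18, 14, 12, 11]. Then head[-1] = 11.

11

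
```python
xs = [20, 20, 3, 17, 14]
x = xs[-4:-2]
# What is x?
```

xs has length 5. The slice xs[-4:-2] selects indices [1, 2] (1->20, 2->3), giving [20, 3].

[20, 3]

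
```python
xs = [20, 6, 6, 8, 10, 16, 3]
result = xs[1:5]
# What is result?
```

xs has length 7. The slice xs[1:5] selects indices [1, 2, 3, 4] (1->6, 2->6, 3->8, 4->10), giving [6, 6, 8, 10].

[6, 6, 8, 10]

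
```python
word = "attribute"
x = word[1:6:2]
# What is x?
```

word has length 9. The slice word[1:6:2] selects indices [1, 3, 5] (1->'t', 3->'r', 5->'b'), giving 'trb'.

'trb'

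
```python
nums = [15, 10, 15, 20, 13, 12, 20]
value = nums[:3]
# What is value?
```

nums has length 7. The slice nums[:3] selects indices [0, 1, 2] (0->15, 1->10, 2->15), giving [15, 10, 15].

[15, 10, 15]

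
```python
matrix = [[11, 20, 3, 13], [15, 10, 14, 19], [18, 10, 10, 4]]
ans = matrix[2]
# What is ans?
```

matrix has 3 rows. Row 2 is [18, 10, 10, 4].

[18, 10, 10, 4]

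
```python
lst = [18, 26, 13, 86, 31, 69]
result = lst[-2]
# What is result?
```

lst has length 6. Negative index -2 maps to positive index 6 + (-2) = 4. lst[4] = 31.

31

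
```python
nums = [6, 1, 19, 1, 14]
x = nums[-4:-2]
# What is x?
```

nums has length 5. The slice nums[-4:-2] selects indices [1, 2] (1->1, 2->19), giving [1, 19].

[1, 19]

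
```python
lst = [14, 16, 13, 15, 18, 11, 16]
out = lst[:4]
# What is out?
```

lst has length 7. The slice lst[:4] selects indices [0, 1, 2, 3] (0->14, 1->16, 2->13, 3->15), giving [14, 16, 13, 15].

[14, 16, 13, 15]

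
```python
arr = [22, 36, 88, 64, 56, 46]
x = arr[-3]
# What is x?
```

arr has length 6. Negative index -3 maps to positive index 6 + (-3) = 3. arr[3] = 64.

64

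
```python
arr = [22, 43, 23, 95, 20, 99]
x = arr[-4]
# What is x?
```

arr has length 6. Negative index -4 maps to positive index 6 + (-4) = 2. arr[2] = 23.

23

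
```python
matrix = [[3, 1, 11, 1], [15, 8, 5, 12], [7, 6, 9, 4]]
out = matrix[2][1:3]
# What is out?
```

matrix[2] = [7, 6, 9, 4]. matrix[2] has length 4. The slice matrix[2][1:3] selects indices [1, 2] (1->6, 2->9), giving [6, 9].

[6, 9]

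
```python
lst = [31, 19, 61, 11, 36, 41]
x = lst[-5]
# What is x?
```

lst has length 6. Negative index -5 maps to positive index 6 + (-5) = 1. lst[1] = 19.

19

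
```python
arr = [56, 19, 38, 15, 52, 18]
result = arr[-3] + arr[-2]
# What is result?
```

arr has length 6. Negative index -3 maps to positive index 6 + (-3) = 3. arr[3] = 15.
arr has length 6. Negative index -2 maps to positive index 6 + (-2) = 4. arr[4] = 52.
Sum: 15 + 52 = 67.

67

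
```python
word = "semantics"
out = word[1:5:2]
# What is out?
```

word has length 9. The slice word[1:5:2] selects indices [1, 3] (1->'e', 3->'a'), giving 'ea'.

'ea'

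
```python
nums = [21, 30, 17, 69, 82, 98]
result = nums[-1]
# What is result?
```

nums has length 6. Negative index -1 maps to positive index 6 + (-1) = 5. nums[5] = 98.

98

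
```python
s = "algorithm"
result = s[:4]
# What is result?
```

s has length 9. The slice s[:4] selects indices [0, 1, 2, 3] (0->'a', 1->'l', 2->'g', 3->'o'), giving 'algo'.

'algo'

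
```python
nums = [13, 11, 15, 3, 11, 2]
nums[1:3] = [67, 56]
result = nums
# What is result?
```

nums starts as [13, 11, 15, 3, 11, 2] (length 6). The slice nums[1:3] covers indices [1, 2] with values [11, 15]. Replacing that slice with [67, 56] (same length) produces [13, 67, 56, 3, 11, 2].

[13, 67, 56, 3, 11, 2]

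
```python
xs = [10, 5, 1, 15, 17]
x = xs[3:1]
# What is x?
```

xs has length 5. The slice xs[3:1] resolves to an empty index range, so the result is [].

[]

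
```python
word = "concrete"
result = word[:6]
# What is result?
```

word has length 8. The slice word[:6] selects indices [0, 1, 2, 3, 4, 5] (0->'c', 1->'o', 2->'n', 3->'c', 4->'r', 5->'e'), giving 'concre'.

'concre'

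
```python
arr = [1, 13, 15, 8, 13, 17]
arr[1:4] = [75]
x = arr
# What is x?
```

arr starts as [1, 13, 15, 8, 13, 17] (length 6). The slice arr[1:4] covers indices [1, 2, 3] with values [13, 15, 8]. Replacing that slice with [75] (different length) produces [1, 75, 13, 17].

[1, 75, 13, 17]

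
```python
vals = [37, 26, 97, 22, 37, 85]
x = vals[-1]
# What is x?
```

vals has length 6. Negative index -1 maps to positive index 6 + (-1) = 5. vals[5] = 85.

85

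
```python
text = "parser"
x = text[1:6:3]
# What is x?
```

text has length 6. The slice text[1:6:3] selects indices [1, 4] (1->'a', 4->'e'), giving 'ae'.

'ae'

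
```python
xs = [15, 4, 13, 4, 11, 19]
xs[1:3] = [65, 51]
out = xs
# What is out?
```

xs starts as [15, 4, 13, 4, 11, 19] (length 6). The slice xs[1:3] covers indices [1, 2] with values [4, 13]. Replacing that slice with [65, 51] (same length) produces [15, 65, 51, 4, 11, 19].

[15, 65, 51, 4, 11, 19]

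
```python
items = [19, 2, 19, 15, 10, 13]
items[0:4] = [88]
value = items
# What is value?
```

items starts as [19, 2, 19, 15, 10, 13] (length 6). The slice items[0:4] covers indices [0, 1, 2, 3] with values [19, 2, 19, 15]. Replacing that slice with [88] (different length) produces [88, 10, 13].

[88, 10, 13]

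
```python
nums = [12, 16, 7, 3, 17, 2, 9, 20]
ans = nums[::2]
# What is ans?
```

nums has length 8. The slice nums[::2] selects indices [0, 2, 4, 6] (0->12, 2->7, 4->17, 6->9), giving [12, 7, 17, 9].

[12, 7, 17, 9]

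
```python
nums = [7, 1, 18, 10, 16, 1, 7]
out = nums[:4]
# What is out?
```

nums has length 7. The slice nums[:4] selects indices [0, 1, 2, 3] (0->7, 1->1, 2->18, 3->10), giving [7, 1, 18, 10].

[7, 1, 18, 10]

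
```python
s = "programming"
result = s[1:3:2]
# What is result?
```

s has length 11. The slice s[1:3:2] selects indices [1] (1->'r'), giving 'r'.

'r'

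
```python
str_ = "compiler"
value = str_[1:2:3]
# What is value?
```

str_ has length 8. The slice str_[1:2:3] selects indices [1] (1->'o'), giving 'o'.

'o'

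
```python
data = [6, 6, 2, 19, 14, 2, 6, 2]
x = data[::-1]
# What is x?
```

data has length 8. The slice data[::-1] selects indices [7, 6, 5, 4, 3, 2, 1, 0] (7->2, 6->6, 5->2, 4->14, 3->19, 2->2, 1->6, 0->6), giving [2, 6, 2, 14, 19, 2, 6, 6].

[2, 6, 2, 14, 19, 2, 6, 6]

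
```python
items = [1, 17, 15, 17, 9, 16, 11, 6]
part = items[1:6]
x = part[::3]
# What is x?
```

items has length 8. The slice items[1:6] selects indices [1, 2, 3, 4, 5] (1->17, 2->15, 3->17, 4->9, 5->16), giving [17, 15, 17, 9, 16]. So part = [17, 15, 17, 9, 16]. part has length 5. The slice part[::3] selects indices [0, 3] (0->17, 3->9), giving [17, 9].

[17, 9]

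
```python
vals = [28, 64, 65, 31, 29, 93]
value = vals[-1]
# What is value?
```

vals has length 6. Negative index -1 maps to positive index 6 + (-1) = 5. vals[5] = 93.

93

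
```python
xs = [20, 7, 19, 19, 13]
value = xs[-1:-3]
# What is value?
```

xs has length 5. The slice xs[-1:-3] resolves to an empty index range, so the result is [].

[]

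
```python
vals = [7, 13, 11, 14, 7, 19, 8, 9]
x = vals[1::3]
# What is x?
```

vals has length 8. The slice vals[1::3] selects indices [1, 4, 7] (1->13, 4->7, 7->9), giving [13, 7, 9].

[13, 7, 9]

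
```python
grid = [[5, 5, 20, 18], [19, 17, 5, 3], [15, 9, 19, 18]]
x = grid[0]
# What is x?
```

grid has 3 rows. Row 0 is [5, 5, 20, 18].

[5, 5, 20, 18]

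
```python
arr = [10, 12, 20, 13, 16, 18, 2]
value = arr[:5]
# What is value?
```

arr has length 7. The slice arr[:5] selects indices [0, 1, 2, 3, 4] (0->10, 1->12, 2->20, 3->13, 4->16), giving [10, 12, 20, 13, 16].

[10, 12, 20, 13, 16]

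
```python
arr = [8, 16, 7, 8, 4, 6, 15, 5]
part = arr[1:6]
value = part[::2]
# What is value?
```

arr has length 8. The slice arr[1:6] selects indices [1, 2, 3, 4, 5] (1->16, 2->7, 3->8, 4->4, 5->6), giving [16, 7, 8, 4, 6]. So part = [16, 7, 8, 4, 6]. part has length 5. The slice part[::2] selects indices [0, 2, 4] (0->16, 2->8, 4->6), giving [16, 8, 6].

[16, 8, 6]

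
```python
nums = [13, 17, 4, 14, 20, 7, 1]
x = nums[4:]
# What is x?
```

nums has length 7. The slice nums[4:] selects indices [4, 5, 6] (4->20, 5->7, 6->1), giving [20, 7, 1].

[20, 7, 1]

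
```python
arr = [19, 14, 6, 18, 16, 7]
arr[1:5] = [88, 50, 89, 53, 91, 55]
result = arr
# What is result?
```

arr starts as [19, 14, 6, 18, 16, 7] (length 6). The slice arr[1:5] covers indices [1, 2, 3, 4] with values [14, 6, 18, 16]. Replacing that slice with [88, 50, 89, 53, 91, 55] (different length) produces [19, 88, 50, 89, 53, 91, 55, 7].

[19, 88, 50, 89, 53, 91, 55, 7]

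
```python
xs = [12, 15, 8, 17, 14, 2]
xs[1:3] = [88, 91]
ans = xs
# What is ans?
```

xs starts as [12, 15, 8, 17, 14, 2] (length 6). The slice xs[1:3] covers indices [1, 2] with values [15, 8]. Replacing that slice with [88, 91] (same length) produces [12, 88, 91, 17, 14, 2].

[12, 88, 91, 17, 14, 2]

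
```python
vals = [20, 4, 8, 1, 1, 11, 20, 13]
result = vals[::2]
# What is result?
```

vals has length 8. The slice vals[::2] selects indices [0, 2, 4, 6] (0->20, 2->8, 4->1, 6->20), giving [20, 8, 1, 20].

[20, 8, 1, 20]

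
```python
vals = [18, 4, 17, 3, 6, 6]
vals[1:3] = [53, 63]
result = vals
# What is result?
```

vals starts as [18, 4, 17, 3, 6, 6] (length 6). The slice vals[1:3] covers indices [1, 2] with values [4, 17]. Replacing that slice with [53, 63] (same length) produces [18, 53, 63, 3, 6, 6].

[18, 53, 63, 3, 6, 6]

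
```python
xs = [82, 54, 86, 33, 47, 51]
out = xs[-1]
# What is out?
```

xs has length 6. Negative index -1 maps to positive index 6 + (-1) = 5. xs[5] = 51.

51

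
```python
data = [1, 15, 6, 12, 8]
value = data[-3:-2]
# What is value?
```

data has length 5. The slice data[-3:-2] selects indices [2] (2->6), giving [6].

[6]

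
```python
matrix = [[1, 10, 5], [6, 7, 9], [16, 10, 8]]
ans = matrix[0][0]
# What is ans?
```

matrix[0] = [1, 10, 5]. Taking column 0 of that row yields 1.

1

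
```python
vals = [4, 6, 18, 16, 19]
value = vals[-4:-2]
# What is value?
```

vals has length 5. The slice vals[-4:-2] selects indices [1, 2] (1->6, 2->18), giving [6, 18].

[6, 18]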